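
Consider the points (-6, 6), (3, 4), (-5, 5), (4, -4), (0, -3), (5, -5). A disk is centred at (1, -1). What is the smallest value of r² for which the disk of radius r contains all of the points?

98

The required radius is the distance from (1, -1) to the farthest point.
Squared distances: 98, 29, 72, 18, 5, 32.
Maximum is 98, attained at (-6, 6).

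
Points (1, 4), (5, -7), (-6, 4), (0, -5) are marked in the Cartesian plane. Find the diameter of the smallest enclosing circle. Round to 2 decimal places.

The farthest pair is (5, -7)–(-6, 4) with squared distance 242. The circle on this segment as diameter has centre (-0.5, -1.5) and r² = 242/4 = 60.5.
Check (1, 4): distance² to centre = 32.5 ≤ 60.5, so it lies inside.
All remaining points lie in this disk, and no smaller disk contains both endpoints, so this is the minimum enclosing circle.
Diameter = 2r = 2√(60.5) ≈ 15.56.

15.56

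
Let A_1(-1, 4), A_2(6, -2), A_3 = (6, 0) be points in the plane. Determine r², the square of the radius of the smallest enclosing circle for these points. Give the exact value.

21.25

Side lengths²: A_1A_2² = 85, A_1A_3² = 65, A_2A_3² = 4.
Since A_1A_2² = 85 ≥ 65 + 4 = 69, the angle opposite A_1A_2 is not acute, so the smallest enclosing circle has A_1A_2 as diameter.
Centre = midpoint of A_1A_2 = (2.5, 1), r² = 85/4 = 21.25.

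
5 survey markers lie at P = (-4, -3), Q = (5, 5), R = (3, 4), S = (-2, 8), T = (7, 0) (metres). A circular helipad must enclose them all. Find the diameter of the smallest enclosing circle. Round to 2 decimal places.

13.35

By Welzl's lemma the MEC is supported by two points (diametrically opposite) or three points (on a circumcircle).
The minimum enclosing circle is determined by three boundary points: P, S, T.
Their circumcentre is (27/46, 85/46) with r² = 47125/1058.
The farthest remaining point Q is at distance² 31117/1058 ≤ 47125/1058.
Diameter = 2r = 2√(47125/1058) ≈ 13.35.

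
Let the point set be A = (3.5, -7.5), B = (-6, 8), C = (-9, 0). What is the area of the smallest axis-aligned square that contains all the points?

240.25

The bounding box has width 12.5 and height 15.5.
An axis-aligned square enclosing the set must have side ≥ max(width, height).
So the minimum side is max(12.5, 15.5) = 15.5.
Area = 15.5² = 240.25.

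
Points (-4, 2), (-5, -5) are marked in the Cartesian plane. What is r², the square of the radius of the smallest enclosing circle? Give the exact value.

12.5

The smallest circle enclosing two points has them as diameter endpoints.
Centre = midpoint = (-4.5, -1.5); r² = |(-4, 2)−(-5, -5)|²/4 = 50/4 = 12.5.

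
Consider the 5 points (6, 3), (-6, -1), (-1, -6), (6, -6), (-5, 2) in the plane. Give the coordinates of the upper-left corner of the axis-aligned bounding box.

(-6, 3)

x-range [-6, 6], y-range [-6, 3].
The upper-left corner is (-6, 3).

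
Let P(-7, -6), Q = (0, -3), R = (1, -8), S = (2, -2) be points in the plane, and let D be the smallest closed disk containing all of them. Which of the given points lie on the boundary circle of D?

P, R, S

The minimum enclosing circle of a finite set is fixed by two of the points (as a diameter) or three (as a circumcircle).
The minimum enclosing circle is determined by three boundary points: P, R, S.
Their circumcentre is (-2.34, -4.36) with r² = 24.4052.
The farthest remaining point Q is at distance² 7.3252 ≤ 24.4052.
The points at distance exactly r from the centre are P, R, S — 3 points.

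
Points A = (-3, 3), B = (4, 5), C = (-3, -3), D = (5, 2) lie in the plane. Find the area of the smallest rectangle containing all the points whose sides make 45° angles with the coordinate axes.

In coordinates u = x + y, v = x − y the rectangle is axis-aligned; the map (x,y)→(u,v) scales areas by 2.
u-values: 0, 9, -6, 7; range = 9 − (-6) = 15.
v-values: -6, -1, 0, 3; range = 3 − (-6) = 9.
Area = (15 × 9) / 2 = 67.5.

67.5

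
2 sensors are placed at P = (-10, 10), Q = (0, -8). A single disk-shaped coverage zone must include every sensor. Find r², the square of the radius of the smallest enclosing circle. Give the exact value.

106

The smallest circle enclosing two points has them as diameter endpoints.
Centre = midpoint = (-5, 1); r² = |PQ|²/4 = 424/4 = 106.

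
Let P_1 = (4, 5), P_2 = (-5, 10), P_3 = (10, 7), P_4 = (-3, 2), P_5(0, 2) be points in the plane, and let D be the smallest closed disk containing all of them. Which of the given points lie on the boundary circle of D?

P_2, P_3, P_4

The minimum enclosing circle is determined by three boundary points: P_2, P_3, P_4.
Their circumcentre is (44/19, 144/19) with r² = 21437/361.
The farthest remaining point P_5 is at distance² 13172/361 ≤ 21437/361.
The points at distance exactly r from the centre are P_2, P_3, P_4 — 3 points.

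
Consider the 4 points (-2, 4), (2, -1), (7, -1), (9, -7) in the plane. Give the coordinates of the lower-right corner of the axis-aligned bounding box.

(9, -7)

x-range [-2, 9], y-range [-7, 4].
The lower-right corner is (9, -7).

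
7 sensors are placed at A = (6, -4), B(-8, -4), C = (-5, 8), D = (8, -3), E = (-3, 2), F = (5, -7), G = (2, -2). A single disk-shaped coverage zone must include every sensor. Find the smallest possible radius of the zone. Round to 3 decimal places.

9.015

The minimum enclosing circle is determined by three boundary points: B, C, F.
Their circumcentre is (-3/22, 9/22) with r² = 19669/242.
The farthest remaining point D is at distance² 18833/242 ≤ 19669/242.
r = √(19669/242) ≈ 9.015.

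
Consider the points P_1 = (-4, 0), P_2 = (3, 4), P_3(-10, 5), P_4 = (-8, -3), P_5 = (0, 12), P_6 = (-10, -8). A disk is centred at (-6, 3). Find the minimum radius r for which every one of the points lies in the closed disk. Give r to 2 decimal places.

11.70

The required radius is the distance from (-6, 3) to the farthest point.
Squared distances: 13, 82, 20, 40, 117, 137.
Maximum is 137, attained at P_6.
r = √137 ≈ 11.70.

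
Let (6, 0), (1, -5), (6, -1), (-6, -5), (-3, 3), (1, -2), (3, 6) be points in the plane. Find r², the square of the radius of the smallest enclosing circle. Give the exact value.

14645/288

The minimum enclosing circle of a finite set is fixed by two of the points (as a diameter) or three (as a circumcircle).
The minimum enclosing circle is determined by three boundary points: (6, -1), (-6, -5), (3, 6).
Their circumcentre is (-25/24, 0.125) with r² = 14645/288.
The farthest remaining point (6, 0) is at distance² 14285/288 ≤ 14645/288.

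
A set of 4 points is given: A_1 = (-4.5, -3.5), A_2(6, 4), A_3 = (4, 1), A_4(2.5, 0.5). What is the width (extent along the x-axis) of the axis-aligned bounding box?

10.5

max x = 6, min x = -4.5, so width = 10.5.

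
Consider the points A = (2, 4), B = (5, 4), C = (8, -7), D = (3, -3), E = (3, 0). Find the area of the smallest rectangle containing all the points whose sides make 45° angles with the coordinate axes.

76.5

In coordinates u = x + y, v = x − y the rectangle is axis-aligned; the map (x,y)→(u,v) scales areas by 2.
u-values: 6, 9, 1, 0, 3; range = 9 − 0 = 9.
v-values: -2, 1, 15, 6, 3; range = 15 − (-2) = 17.
Area = (9 × 17) / 2 = 76.5.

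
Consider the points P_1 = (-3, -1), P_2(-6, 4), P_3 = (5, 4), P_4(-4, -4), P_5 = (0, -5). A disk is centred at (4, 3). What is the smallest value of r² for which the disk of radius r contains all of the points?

The required radius is the distance from (4, 3) to the farthest point.
Squared distances: 65, 101, 2, 113, 80.
Maximum is 113, attained at P_4.

113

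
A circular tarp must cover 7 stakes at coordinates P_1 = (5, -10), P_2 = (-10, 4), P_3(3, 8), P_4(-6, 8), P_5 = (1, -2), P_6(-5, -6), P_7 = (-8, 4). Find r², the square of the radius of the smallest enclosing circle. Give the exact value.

The minimum enclosing circle of a finite set is fixed by two of the points (as a diameter) or three (as a circumcircle).
The minimum enclosing circle is determined by three boundary points: P_1, P_2, P_4.
Their circumcentre is (-47/58, -69/58) with r² = 187345/1682.
The farthest remaining point P_3 is at distance² 166465/1682 ≤ 187345/1682.

187345/1682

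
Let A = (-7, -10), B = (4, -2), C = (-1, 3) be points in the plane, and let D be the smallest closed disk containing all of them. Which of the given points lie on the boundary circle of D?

A, B, C

Side lengths²: AB² = 185, AC² = 205, BC² = 50.
Since AC² = 205 < 185 + 50 = 235, the triangle is acute, so the smallest enclosing circle is the circumcircle.
Circumcentre = (-113/38, -151/38), r² = 37925/722.
The points at distance exactly r from the centre are A, B, C — 3 points.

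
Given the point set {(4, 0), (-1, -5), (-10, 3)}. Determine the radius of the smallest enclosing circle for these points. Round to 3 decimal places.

Call the three points A, B, C in the order given.
Side lengths²: AB² = 50, AC² = 205, BC² = 145.
Since AC² = 205 ≥ 145 + 50 = 195, the angle opposite AC is not acute, so the smallest enclosing circle has AC as diameter.
Centre = midpoint of AC = (-3, 1.5), r² = 205/4 = 51.25.
r = √(51.25) ≈ 7.159.

7.159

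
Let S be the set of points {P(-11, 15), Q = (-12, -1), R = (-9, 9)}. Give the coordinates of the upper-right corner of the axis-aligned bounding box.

x-range [-12, -9], y-range [-1, 15].
The upper-right corner is (-9, 15).

(-9, 15)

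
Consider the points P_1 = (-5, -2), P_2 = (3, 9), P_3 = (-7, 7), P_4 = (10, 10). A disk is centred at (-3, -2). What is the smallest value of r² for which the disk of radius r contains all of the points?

313

The required radius is the distance from (-3, -2) to the farthest point.
Squared distances: 4, 157, 97, 313.
Maximum is 313, attained at P_4.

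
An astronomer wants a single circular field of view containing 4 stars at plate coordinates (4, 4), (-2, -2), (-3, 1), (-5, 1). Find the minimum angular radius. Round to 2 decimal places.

By Welzl's lemma the MEC is supported by two points (diametrically opposite) or three points (on a circumcircle).
The farthest pair is (4, 4)–(-5, 1) with squared distance 90. The circle on this segment as diameter has centre (-0.5, 2.5) and r² = 90/4 = 22.5.
Check (-2, -2): distance² to centre = 22.5 ≤ 22.5, so it lies inside.
All remaining points lie in this disk, and no smaller disk contains both endpoints, so this is the minimum enclosing circle.
r = √(22.5) ≈ 4.74.

4.74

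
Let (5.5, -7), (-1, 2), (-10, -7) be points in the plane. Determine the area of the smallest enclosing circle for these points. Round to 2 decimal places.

193.60

Call the three points A, B, C in the order given.
Side lengths²: AB² = 123.25, AC² = 240.25, BC² = 162.
Since AC² = 240.25 < 162 + 123.25 = 285.25, the triangle is acute, so the smallest enclosing circle is the circumcircle.
Circumcentre = (-2.25, -5.75), r² = 61.625.
Area = π·r² = π·61.625 ≈ 193.60.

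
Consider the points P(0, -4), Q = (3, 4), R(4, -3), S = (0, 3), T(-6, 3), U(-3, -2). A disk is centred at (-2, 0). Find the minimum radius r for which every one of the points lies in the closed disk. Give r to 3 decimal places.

6.708

The required radius is the distance from (-2, 0) to the farthest point.
Squared distances: 20, 41, 45, 13, 25, 5.
Maximum is 45, attained at R.
r = √45 ≈ 6.708.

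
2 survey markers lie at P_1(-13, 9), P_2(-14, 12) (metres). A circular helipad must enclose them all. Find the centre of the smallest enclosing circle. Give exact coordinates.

(-13.5, 10.5)

The smallest circle enclosing two points has them as diameter endpoints.
Centre = midpoint = (-13.5, 10.5); r² = |P_1P_2|²/4 = 10/4 = 2.5.
Centre = (-13.5, 10.5).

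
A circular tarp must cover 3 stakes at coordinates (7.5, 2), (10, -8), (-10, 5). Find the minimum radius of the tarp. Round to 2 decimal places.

Call the three points A, B, C in the order given.
Side lengths²: AB² = 106.25, AC² = 315.25, BC² = 569.
Since BC² = 569 ≥ 315.25 + 106.25 = 421.5, the angle opposite BC is not acute, so the smallest enclosing circle has BC as diameter.
Centre = midpoint of BC = (0, -1.5), r² = 569/4 = 142.25.
r = √(142.25) ≈ 11.93.

11.93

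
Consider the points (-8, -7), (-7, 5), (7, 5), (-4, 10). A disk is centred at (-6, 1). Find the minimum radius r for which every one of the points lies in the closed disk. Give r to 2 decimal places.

13.60

The required radius is the distance from (-6, 1) to the farthest point.
Squared distances: 68, 17, 185, 85.
Maximum is 185, attained at (7, 5).
r = √185 ≈ 13.60.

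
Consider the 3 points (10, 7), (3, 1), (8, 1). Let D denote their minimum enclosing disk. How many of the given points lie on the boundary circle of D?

Call the three points A, B, C in the order given.
Side lengths²: AB² = 85, AC² = 40, BC² = 25.
Since AB² = 85 ≥ 40 + 25 = 65, the angle opposite AB is not acute, so the smallest enclosing circle has AB as diameter.
Centre = midpoint of AB = (6.5, 4), r² = 85/4 = 21.25.
The points at distance exactly r from the centre are (10, 7), (3, 1) — 2 points.

2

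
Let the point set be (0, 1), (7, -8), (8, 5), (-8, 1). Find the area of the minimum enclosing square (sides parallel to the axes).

The bounding box has width 16 and height 13.
An axis-aligned square enclosing the set must have side ≥ max(width, height).
So the minimum side is max(16, 13) = 16.
Area = 16² = 256.

256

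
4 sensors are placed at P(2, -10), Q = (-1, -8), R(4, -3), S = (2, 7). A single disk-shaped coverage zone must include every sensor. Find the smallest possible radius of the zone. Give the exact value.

A smallest enclosing disk is always determined by at most three of the input points on its boundary.
The farthest pair is P–S with squared distance 289. The circle on this segment as diameter has centre (2, -1.5) and r² = 289/4 = 72.25.
Check Q: distance² to centre = 51.25 ≤ 72.25, so it lies inside.
All remaining points lie in this disk, and no smaller disk contains both endpoints, so this is the minimum enclosing circle.
r = √(72.25) = 8.5.

8.5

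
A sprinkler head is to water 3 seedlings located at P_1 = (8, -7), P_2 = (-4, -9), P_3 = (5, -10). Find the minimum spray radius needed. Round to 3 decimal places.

Side lengths²: P_1P_2² = 148, P_1P_3² = 18, P_2P_3² = 82.
Since P_1P_2² = 148 ≥ 82 + 18 = 100, the angle opposite P_1P_2 is not acute, so the smallest enclosing circle has P_1P_2 as diameter.
Centre = midpoint of P_1P_2 = (2, -8), r² = 148/4 = 37.
r = √37 ≈ 6.083.

6.083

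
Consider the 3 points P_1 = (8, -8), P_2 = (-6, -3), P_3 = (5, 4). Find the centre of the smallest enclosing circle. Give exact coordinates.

(11/6, -19/6)

Side lengths²: P_1P_2² = 221, P_1P_3² = 153, P_2P_3² = 170.
Since P_1P_2² = 221 < 170 + 153 = 323, the triangle is acute, so the smallest enclosing circle is the circumcircle.
Circumcentre = (11/6, -19/6), r² = 1105/18.
Centre = (11/6, -19/6).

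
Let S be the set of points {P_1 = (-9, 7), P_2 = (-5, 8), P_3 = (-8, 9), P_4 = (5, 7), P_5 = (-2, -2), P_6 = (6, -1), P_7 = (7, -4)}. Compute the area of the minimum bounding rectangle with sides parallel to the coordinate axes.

208

x ranges over [-9, 7], width 16.
y ranges over [-4, 9], height 13.
Area = 16 × 13 = 208.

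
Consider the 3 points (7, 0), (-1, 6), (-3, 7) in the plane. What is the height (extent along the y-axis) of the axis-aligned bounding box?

7

max y = 7, min y = 0, so height = 7.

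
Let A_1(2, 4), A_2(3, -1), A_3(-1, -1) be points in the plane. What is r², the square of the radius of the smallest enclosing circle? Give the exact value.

8.84

Side lengths²: A_1A_2² = 26, A_1A_3² = 34, A_2A_3² = 16.
Since A_1A_3² = 34 < 26 + 16 = 42, the triangle is acute, so the smallest enclosing circle is the circumcircle.
Circumcentre = (1, 1.2), r² = 8.84.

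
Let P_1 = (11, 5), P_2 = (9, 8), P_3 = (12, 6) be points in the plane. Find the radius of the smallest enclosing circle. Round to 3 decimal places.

Side lengths²: P_1P_2² = 13, P_1P_3² = 2, P_2P_3² = 13.
Since P_2P_3² = 13 < 13 + 2 = 15, the triangle is acute, so the smallest enclosing circle is the circumcircle.
Circumcentre = (10.3, 6.7), r² = 3.38.
r = √(3.38) ≈ 1.838.

1.838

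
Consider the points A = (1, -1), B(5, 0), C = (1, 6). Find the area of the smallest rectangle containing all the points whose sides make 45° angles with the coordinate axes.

35

In coordinates u = x + y, v = x − y the rectangle is axis-aligned; the map (x,y)→(u,v) scales areas by 2.
u-values: 0, 5, 7; range = 7 − 0 = 7.
v-values: 2, 5, -5; range = 5 − (-5) = 10.
Area = (7 × 10) / 2 = 35.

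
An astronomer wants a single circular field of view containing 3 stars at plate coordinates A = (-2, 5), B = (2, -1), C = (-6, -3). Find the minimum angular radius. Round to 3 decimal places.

Side lengths²: AB² = 52, AC² = 80, BC² = 68.
Since AC² = 80 < 68 + 52 = 120, the triangle is acute, so the smallest enclosing circle is the circumcircle.
Circumcentre = (-18/7, 2/7), r² = 1105/49.
r = √(1105/49) ≈ 4.749.

4.749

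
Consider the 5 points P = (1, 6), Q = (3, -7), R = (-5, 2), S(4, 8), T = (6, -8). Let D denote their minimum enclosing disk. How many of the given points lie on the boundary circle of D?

3

A smallest enclosing disk is always determined by at most three of the input points on its boundary.
The minimum enclosing circle is determined by three boundary points: R, S, T.
Their circumcentre is (3, -0.25) with r² = 69.0625.
The farthest remaining point Q is at distance² 45.5625 ≤ 69.0625.
The points at distance exactly r from the centre are R, S, T — 3 points.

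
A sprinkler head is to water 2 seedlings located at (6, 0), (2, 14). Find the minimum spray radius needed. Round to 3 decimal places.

7.280

The smallest circle enclosing two points has them as diameter endpoints.
Centre = midpoint = (4, 7); r² = |(6, 0)−(2, 14)|²/4 = 212/4 = 53.
r = √53 ≈ 7.280.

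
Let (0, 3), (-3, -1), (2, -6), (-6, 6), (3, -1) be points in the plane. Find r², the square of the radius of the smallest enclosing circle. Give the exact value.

52

A smallest enclosing disk is always determined by at most three of the input points on its boundary.
The farthest pair is (2, -6)–(-6, 6) with squared distance 208. The circle on this segment as diameter has centre (-2, 0) and r² = 208/4 = 52.
Check (0, 3): distance² to centre = 13 ≤ 52, so it lies inside.
All remaining points lie in this disk, and no smaller disk contains both endpoints, so this is the minimum enclosing circle.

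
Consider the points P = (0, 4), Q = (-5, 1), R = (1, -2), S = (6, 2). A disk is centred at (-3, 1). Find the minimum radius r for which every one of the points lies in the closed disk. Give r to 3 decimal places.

The required radius is the distance from (-3, 1) to the farthest point.
Squared distances: 18, 4, 25, 82.
Maximum is 82, attained at S.
r = √82 ≈ 9.055.

9.055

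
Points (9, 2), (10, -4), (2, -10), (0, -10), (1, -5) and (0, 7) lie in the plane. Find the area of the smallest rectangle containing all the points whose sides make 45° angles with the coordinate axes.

In coordinates u = x + y, v = x − y the rectangle is axis-aligned; the map (x,y)→(u,v) scales areas by 2.
u-values: 11, 6, -8, -10, -4, 7; range = 11 − (-10) = 21.
v-values: 7, 14, 12, 10, 6, -7; range = 14 − (-7) = 21.
Area = (21 × 21) / 2 = 220.5.

220.5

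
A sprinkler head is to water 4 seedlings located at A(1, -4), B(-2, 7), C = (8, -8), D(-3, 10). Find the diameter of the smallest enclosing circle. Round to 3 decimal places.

21.095

The minimum enclosing circle of a finite set is fixed by two of the points (as a diameter) or three (as a circumcircle).
The farthest pair is C–D with squared distance 445. The circle on this segment as diameter has centre (2.5, 1) and r² = 445/4 = 111.25.
Check A: distance² to centre = 27.25 ≤ 111.25, so it lies inside.
All remaining points lie in this disk, and no smaller disk contains both endpoints, so this is the minimum enclosing circle.
Diameter = 2r = 2√(111.25) ≈ 21.095.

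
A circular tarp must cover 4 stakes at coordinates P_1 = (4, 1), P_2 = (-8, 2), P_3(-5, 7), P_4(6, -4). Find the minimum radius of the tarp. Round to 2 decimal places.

7.85

By Welzl's lemma the MEC is supported by two points (diametrically opposite) or three points (on a circumcircle).
The minimum enclosing circle is determined by three boundary points: P_2, P_3, P_4.
Their circumcentre is (-0.25, 0.75) with r² = 61.625.
The farthest remaining point P_1 is at distance² 18.125 ≤ 61.625.
r = √(61.625) ≈ 7.85.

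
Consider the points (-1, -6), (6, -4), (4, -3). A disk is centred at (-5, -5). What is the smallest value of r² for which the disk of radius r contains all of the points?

The required radius is the distance from (-5, -5) to the farthest point.
Squared distances: 17, 122, 85.
Maximum is 122, attained at (6, -4).

122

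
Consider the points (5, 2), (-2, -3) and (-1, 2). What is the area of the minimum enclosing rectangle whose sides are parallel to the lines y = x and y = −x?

In coordinates u = x + y, v = x − y the rectangle is axis-aligned; the map (x,y)→(u,v) scales areas by 2.
u-values: 7, -5, 1; range = 7 − (-5) = 12.
v-values: 3, 1, -3; range = 3 − (-3) = 6.
Area = (12 × 6) / 2 = 36.

36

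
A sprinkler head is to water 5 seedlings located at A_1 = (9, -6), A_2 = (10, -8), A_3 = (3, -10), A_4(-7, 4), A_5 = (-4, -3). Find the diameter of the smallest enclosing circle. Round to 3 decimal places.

20.809

A smallest enclosing disk is always determined by at most three of the input points on its boundary.
The farthest pair is A_2–A_4 with squared distance 433. The circle on this segment as diameter has centre (1.5, -2) and r² = 433/4 = 108.25.
Check A_1: distance² to centre = 72.25 ≤ 108.25, so it lies inside.
All remaining points lie in this disk, and no smaller disk contains both endpoints, so this is the minimum enclosing circle.
Diameter = 2r = 2√(108.25) ≈ 20.809.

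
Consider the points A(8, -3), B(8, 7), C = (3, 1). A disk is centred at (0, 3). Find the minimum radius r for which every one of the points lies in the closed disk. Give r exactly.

The required radius is the distance from (0, 3) to the farthest point.
Squared distances: 100, 80, 13.
Maximum is 100, attained at A.
r = √100 = 10.

10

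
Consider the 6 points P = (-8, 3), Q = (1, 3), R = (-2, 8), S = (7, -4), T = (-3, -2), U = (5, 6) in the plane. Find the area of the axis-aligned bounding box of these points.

180

x ranges over [-8, 7], width 15.
y ranges over [-4, 8], height 12.
Area = 15 × 12 = 180.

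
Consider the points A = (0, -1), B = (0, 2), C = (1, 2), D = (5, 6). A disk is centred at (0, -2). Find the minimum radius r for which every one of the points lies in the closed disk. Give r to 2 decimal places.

The required radius is the distance from (0, -2) to the farthest point.
Squared distances: 1, 16, 17, 89.
Maximum is 89, attained at D.
r = √89 ≈ 9.43.

9.43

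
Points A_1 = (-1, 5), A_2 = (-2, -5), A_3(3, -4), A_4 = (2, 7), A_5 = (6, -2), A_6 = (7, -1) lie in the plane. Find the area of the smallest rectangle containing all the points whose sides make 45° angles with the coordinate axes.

112

In coordinates u = x + y, v = x − y the rectangle is axis-aligned; the map (x,y)→(u,v) scales areas by 2.
u-values: 4, -7, -1, 9, 4, 6; range = 9 − (-7) = 16.
v-values: -6, 3, 7, -5, 8, 8; range = 8 − (-6) = 14.
Area = (16 × 14) / 2 = 112.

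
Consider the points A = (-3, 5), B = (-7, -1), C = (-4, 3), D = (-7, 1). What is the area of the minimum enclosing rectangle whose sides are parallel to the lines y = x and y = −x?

In coordinates u = x + y, v = x − y the rectangle is axis-aligned; the map (x,y)→(u,v) scales areas by 2.
u-values: 2, -8, -1, -6; range = 2 − (-8) = 10.
v-values: -8, -6, -7, -8; range = -6 − (-8) = 2.
Area = (10 × 2) / 2 = 10.

10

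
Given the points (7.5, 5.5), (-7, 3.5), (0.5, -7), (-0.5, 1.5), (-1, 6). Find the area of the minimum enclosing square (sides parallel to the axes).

210.25

The bounding box has width 14.5 and height 13.
An axis-aligned square enclosing the set must have side ≥ max(width, height).
So the minimum side is max(14.5, 13) = 14.5.
Area = 14.5² = 210.25.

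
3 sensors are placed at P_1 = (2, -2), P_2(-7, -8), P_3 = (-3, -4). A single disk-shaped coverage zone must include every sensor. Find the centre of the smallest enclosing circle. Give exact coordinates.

Side lengths²: P_1P_2² = 117, P_1P_3² = 29, P_2P_3² = 32.
Since P_1P_2² = 117 ≥ 32 + 29 = 61, the angle opposite P_1P_2 is not acute, so the smallest enclosing circle has P_1P_2 as diameter.
Centre = midpoint of P_1P_2 = (-2.5, -5), r² = 117/4 = 29.25.
Centre = (-2.5, -5).

(-2.5, -5)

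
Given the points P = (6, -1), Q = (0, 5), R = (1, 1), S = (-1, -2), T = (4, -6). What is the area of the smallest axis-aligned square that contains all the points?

121

The bounding box has width 7 and height 11.
An axis-aligned square enclosing the set must have side ≥ max(width, height).
So the minimum side is max(7, 11) = 11.
Area = 11² = 121.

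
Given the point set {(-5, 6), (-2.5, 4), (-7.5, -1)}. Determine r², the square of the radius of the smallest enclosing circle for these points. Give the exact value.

9061/648

Call the three points A, B, C in the order given.
Side lengths²: AB² = 10.25, AC² = 55.25, BC² = 50.
Since AC² = 55.25 < 50 + 10.25 = 60.25, the triangle is acute, so the smallest enclosing circle is the circumcircle.
Circumcentre = (-211/36, 85/36), r² = 9061/648.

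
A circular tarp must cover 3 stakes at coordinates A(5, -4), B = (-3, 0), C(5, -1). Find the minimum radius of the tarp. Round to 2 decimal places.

4.47

Side lengths²: AB² = 80, AC² = 9, BC² = 65.
Since AB² = 80 ≥ 65 + 9 = 74, the angle opposite AB is not acute, so the smallest enclosing circle has AB as diameter.
Centre = midpoint of AB = (1, -2), r² = 80/4 = 20.
r = √20 ≈ 4.47.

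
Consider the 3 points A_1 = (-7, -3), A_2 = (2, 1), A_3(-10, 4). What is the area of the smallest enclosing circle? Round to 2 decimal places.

120.19

Side lengths²: A_1A_2² = 97, A_1A_3² = 58, A_2A_3² = 153.
Since A_2A_3² = 153 < 97 + 58 = 155, the triangle is acute, so the smallest enclosing circle is the circumcircle.
Circumcentre = (-4.02, 2.42), r² = 38.2568.
Area = π·r² = π·38.2568 ≈ 120.19.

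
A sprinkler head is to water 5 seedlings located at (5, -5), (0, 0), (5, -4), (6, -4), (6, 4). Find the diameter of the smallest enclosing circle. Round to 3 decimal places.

9.235

By Welzl's lemma the MEC is supported by two points (diametrically opposite) or three points (on a circumcircle).
The minimum enclosing circle is determined by three boundary points: (5, -5), (0, 0), (6, 4).
Their circumcentre is (4.6, -0.4) with r² = 21.32.
The farthest remaining point (6, -4) is at distance² 14.92 ≤ 21.32.
Diameter = 2r = 2√(21.32) ≈ 9.235.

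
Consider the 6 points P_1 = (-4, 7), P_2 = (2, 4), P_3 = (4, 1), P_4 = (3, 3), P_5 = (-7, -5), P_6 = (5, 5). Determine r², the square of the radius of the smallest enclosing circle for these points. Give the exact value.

The minimum enclosing circle of a finite set is fixed by two of the points (as a diameter) or three (as a circumcircle).
The farthest pair is P_5–P_6 with squared distance 244. The circle on this segment as diameter has centre (-1, 0) and r² = 244/4 = 61.
Check P_1: distance² to centre = 58 ≤ 61, so it lies inside.
All remaining points lie in this disk, and no smaller disk contains both endpoints, so this is the minimum enclosing circle.

61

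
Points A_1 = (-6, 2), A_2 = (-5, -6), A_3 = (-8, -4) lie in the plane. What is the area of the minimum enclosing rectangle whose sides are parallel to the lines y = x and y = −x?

36

In coordinates u = x + y, v = x − y the rectangle is axis-aligned; the map (x,y)→(u,v) scales areas by 2.
u-values: -4, -11, -12; range = -4 − (-12) = 8.
v-values: -8, 1, -4; range = 1 − (-8) = 9.
Area = (8 × 9) / 2 = 36.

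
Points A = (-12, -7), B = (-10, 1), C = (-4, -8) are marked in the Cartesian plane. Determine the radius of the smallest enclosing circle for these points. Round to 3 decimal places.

5.448

Side lengths²: AB² = 68, AC² = 65, BC² = 117.
Since BC² = 117 < 68 + 65 = 133, the triangle is acute, so the smallest enclosing circle is the circumcircle.
Circumcentre = (-83/11, -85/22), r² = 14365/484.
r = √(14365/484) ≈ 5.448.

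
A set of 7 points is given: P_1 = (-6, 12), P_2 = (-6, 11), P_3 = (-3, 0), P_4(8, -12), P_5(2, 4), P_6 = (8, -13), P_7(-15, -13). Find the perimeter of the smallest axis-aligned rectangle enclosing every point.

96

Width = max x − min x = 8 − (-15) = 23.
Height = max y − min y = 12 − (-13) = 25.
Perimeter = 2(23 + 25) = 96.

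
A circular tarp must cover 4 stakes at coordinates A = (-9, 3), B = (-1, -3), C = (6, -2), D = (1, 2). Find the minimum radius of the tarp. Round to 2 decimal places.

The minimum enclosing circle of a finite set is fixed by two of the points (as a diameter) or three (as a circumcircle).
The farthest pair is A–C with squared distance 250. The circle on this segment as diameter has centre (-1.5, 0.5) and r² = 250/4 = 62.5.
Check B: distance² to centre = 12.5 ≤ 62.5, so it lies inside.
All remaining points lie in this disk, and no smaller disk contains both endpoints, so this is the minimum enclosing circle.
r = √(62.5) ≈ 7.91.

7.91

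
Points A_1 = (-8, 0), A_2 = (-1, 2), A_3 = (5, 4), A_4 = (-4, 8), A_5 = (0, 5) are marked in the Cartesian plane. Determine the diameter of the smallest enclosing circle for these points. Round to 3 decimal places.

A smallest enclosing disk is always determined by at most three of the input points on its boundary.
The farthest pair is A_1–A_3 with squared distance 185. The circle on this segment as diameter has centre (-1.5, 2) and r² = 185/4 = 46.25.
Check A_2: distance² to centre = 0.25 ≤ 46.25, so it lies inside.
All remaining points lie in this disk, and no smaller disk contains both endpoints, so this is the minimum enclosing circle.
Diameter = 2r = 2√(46.25) ≈ 13.601.

13.601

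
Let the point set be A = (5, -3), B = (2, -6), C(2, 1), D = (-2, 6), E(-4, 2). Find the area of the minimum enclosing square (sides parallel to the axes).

144

The bounding box has width 9 and height 12.
An axis-aligned square enclosing the set must have side ≥ max(width, height).
So the minimum side is max(9, 12) = 12.
Area = 12² = 144.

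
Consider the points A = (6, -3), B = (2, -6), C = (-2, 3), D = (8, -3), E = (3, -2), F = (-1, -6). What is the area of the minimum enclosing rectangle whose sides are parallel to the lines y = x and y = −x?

In coordinates u = x + y, v = x − y the rectangle is axis-aligned; the map (x,y)→(u,v) scales areas by 2.
u-values: 3, -4, 1, 5, 1, -7; range = 5 − (-7) = 12.
v-values: 9, 8, -5, 11, 5, 5; range = 11 − (-5) = 16.
Area = (12 × 16) / 2 = 96.

96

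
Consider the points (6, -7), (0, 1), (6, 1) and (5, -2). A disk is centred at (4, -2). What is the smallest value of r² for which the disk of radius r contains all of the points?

29

The required radius is the distance from (4, -2) to the farthest point.
Squared distances: 29, 25, 13, 1.
Maximum is 29, attained at (6, -7).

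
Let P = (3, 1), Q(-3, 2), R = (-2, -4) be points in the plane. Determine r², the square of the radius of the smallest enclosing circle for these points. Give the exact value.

Side lengths²: PQ² = 37, PR² = 50, QR² = 37.
Since PR² = 50 < 37 + 37 = 74, the triangle is acute, so the smallest enclosing circle is the circumcircle.
Circumcentre = (-5/14, -9/14), r² = 1369/98.

1369/98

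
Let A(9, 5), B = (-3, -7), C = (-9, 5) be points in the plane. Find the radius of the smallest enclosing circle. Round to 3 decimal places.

9.487

Side lengths²: AB² = 288, AC² = 324, BC² = 180.
Since AC² = 324 < 288 + 180 = 468, the triangle is acute, so the smallest enclosing circle is the circumcircle.
Circumcentre = (0, 2), r² = 90.
r = √90 ≈ 9.487.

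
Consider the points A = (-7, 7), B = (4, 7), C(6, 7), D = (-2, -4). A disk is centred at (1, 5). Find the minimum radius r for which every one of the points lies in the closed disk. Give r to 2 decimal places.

9.49

The required radius is the distance from (1, 5) to the farthest point.
Squared distances: 68, 13, 29, 90.
Maximum is 90, attained at D.
r = √90 ≈ 9.49.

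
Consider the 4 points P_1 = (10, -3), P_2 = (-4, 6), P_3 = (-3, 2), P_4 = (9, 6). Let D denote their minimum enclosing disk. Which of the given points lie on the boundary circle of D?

P_1, P_2

A smallest enclosing disk is always determined by at most three of the input points on its boundary.
The farthest pair is P_1–P_2 with squared distance 277. The circle on this segment as diameter has centre (3, 1.5) and r² = 277/4 = 69.25.
Check P_3: distance² to centre = 36.25 ≤ 69.25, so it lies inside.
All remaining points lie in this disk, and no smaller disk contains both endpoints, so this is the minimum enclosing circle.
The points at distance exactly r from the centre are P_1, P_2 — 2 points.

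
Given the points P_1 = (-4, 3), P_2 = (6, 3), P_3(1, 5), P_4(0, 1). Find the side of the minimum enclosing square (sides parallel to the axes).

The bounding box has width 10 and height 4.
An axis-aligned square enclosing the set must have side ≥ max(width, height).
So the minimum side is max(10, 4) = 10.

10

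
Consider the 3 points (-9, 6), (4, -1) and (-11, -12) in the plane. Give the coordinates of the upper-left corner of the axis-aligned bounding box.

(-11, 6)

x-range [-11, 4], y-range [-12, 6].
The upper-left corner is (-11, 6).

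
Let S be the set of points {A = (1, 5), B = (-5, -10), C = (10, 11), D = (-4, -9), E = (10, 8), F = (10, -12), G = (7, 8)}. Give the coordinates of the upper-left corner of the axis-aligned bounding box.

x-range [-5, 10], y-range [-12, 11].
The upper-left corner is (-5, 11).

(-5, 11)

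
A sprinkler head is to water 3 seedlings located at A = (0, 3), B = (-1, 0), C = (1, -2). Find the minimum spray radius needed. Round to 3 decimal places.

Side lengths²: AB² = 10, AC² = 26, BC² = 8.
Since AC² = 26 ≥ 10 + 8 = 18, the angle opposite AC is not acute, so the smallest enclosing circle has AC as diameter.
Centre = midpoint of AC = (0.5, 0.5), r² = 26/4 = 6.5.
r = √(6.5) ≈ 2.550.

2.550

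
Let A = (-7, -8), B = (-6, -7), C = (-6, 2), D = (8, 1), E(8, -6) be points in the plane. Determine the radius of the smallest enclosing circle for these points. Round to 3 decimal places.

The farthest pair is A–D with squared distance 306. The circle on this segment as diameter has centre (0.5, -3.5) and r² = 306/4 = 76.5.
Check B: distance² to centre = 54.5 ≤ 76.5, so it lies inside.
All remaining points lie in this disk, and no smaller disk contains both endpoints, so this is the minimum enclosing circle.
r = √(76.5) ≈ 8.746.

8.746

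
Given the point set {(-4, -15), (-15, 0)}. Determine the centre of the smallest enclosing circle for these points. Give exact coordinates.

(-9.5, -7.5)

The smallest circle enclosing two points has them as diameter endpoints.
Centre = midpoint = (-9.5, -7.5); r² = |(-4, -15)−(-15, 0)|²/4 = 346/4 = 86.5.
Centre = (-9.5, -7.5).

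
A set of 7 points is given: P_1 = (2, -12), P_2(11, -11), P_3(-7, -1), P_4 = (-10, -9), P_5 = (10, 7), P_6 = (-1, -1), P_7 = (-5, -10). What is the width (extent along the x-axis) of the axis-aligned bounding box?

max x = 11, min x = -10, so width = 21.

21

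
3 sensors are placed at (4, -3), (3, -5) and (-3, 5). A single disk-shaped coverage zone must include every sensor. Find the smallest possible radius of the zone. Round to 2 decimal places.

Call the three points A, B, C in the order given.
Side lengths²: AB² = 5, AC² = 113, BC² = 136.
Since BC² = 136 ≥ 113 + 5 = 118, the angle opposite BC is not acute, so the smallest enclosing circle has BC as diameter.
Centre = midpoint of BC = (0, 0), r² = 136/4 = 34.
r = √34 ≈ 5.83.

5.83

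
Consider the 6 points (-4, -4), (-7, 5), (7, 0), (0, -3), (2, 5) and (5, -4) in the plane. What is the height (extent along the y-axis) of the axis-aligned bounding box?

max y = 5, min y = -4, so height = 9.

9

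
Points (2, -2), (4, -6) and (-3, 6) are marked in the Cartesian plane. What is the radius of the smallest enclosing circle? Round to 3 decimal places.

Call the three points A, B, C in the order given.
Side lengths²: AB² = 20, AC² = 89, BC² = 193.
Since BC² = 193 ≥ 89 + 20 = 109, the angle opposite BC is not acute, so the smallest enclosing circle has BC as diameter.
Centre = midpoint of BC = (0.5, 0), r² = 193/4 = 48.25.
r = √(48.25) ≈ 6.946.

6.946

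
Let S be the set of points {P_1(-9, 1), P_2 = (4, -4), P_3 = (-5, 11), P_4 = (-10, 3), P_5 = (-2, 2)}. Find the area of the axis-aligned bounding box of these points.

x ranges over [-10, 4], width 14.
y ranges over [-4, 11], height 15.
Area = 14 × 15 = 210.

210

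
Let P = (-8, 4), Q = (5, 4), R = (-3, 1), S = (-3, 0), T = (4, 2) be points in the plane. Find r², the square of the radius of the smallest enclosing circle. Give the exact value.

The farthest pair is P–Q with squared distance 169. The circle on this segment as diameter has centre (-1.5, 4) and r² = 169/4 = 42.25.
Check R: distance² to centre = 11.25 ≤ 42.25, so it lies inside.
All remaining points lie in this disk, and no smaller disk contains both endpoints, so this is the minimum enclosing circle.

42.25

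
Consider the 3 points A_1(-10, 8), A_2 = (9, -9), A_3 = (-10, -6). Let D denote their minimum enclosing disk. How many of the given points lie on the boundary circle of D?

2

Side lengths²: A_1A_2² = 650, A_1A_3² = 196, A_2A_3² = 370.
Since A_1A_2² = 650 ≥ 370 + 196 = 566, the angle opposite A_1A_2 is not acute, so the smallest enclosing circle has A_1A_2 as diameter.
Centre = midpoint of A_1A_2 = (-0.5, -0.5), r² = 650/4 = 162.5.
The points at distance exactly r from the centre are A_1, A_2 — 2 points.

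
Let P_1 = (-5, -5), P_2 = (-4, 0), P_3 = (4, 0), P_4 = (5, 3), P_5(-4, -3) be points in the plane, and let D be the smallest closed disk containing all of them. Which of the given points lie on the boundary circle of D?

The farthest pair is P_1–P_4 with squared distance 164. The circle on this segment as diameter has centre (0, -1) and r² = 164/4 = 41.
Check P_2: distance² to centre = 17 ≤ 41, so it lies inside.
All remaining points lie in this disk, and no smaller disk contains both endpoints, so this is the minimum enclosing circle.
The points at distance exactly r from the centre are P_1, P_4 — 2 points.

P_1, P_4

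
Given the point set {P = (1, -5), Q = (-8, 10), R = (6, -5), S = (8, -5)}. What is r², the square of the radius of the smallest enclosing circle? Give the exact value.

A smallest enclosing disk is always determined by at most three of the input points on its boundary.
The farthest pair is Q–S with squared distance 481. The circle on this segment as diameter has centre (0, 2.5) and r² = 481/4 = 120.25.
Check P: distance² to centre = 57.25 ≤ 120.25, so it lies inside.
All remaining points lie in this disk, and no smaller disk contains both endpoints, so this is the minimum enclosing circle.

120.25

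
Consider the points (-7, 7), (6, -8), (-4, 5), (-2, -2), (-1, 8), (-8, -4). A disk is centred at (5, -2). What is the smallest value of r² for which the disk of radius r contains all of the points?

The required radius is the distance from (5, -2) to the farthest point.
Squared distances: 225, 37, 130, 49, 136, 173.
Maximum is 225, attained at (-7, 7).

225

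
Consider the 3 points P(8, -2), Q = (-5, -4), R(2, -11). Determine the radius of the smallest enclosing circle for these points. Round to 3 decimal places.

Side lengths²: PQ² = 173, PR² = 117, QR² = 98.
Since PQ² = 173 < 117 + 98 = 215, the triangle is acute, so the smallest enclosing circle is the circumcircle.
Circumcentre = (1.7, -4.3), r² = 44.98.
r = √(44.98) ≈ 6.707.

6.707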